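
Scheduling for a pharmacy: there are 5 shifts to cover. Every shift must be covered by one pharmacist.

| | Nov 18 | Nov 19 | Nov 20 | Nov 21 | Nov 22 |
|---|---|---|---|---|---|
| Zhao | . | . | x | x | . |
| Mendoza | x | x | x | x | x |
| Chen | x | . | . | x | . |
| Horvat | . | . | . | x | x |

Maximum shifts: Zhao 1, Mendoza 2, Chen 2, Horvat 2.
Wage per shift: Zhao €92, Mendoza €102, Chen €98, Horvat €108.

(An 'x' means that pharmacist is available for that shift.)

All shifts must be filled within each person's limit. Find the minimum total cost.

€492

Nov 19 can only be covered by Mendoza, so that assignment is forced.
Picking the cheapest available pharmacist for each shift independently would cost €486, but that ignores the shift limits.
An optimal schedule: Nov 18→Chen, Nov 19→Mendoza, Nov 20→Zhao, Nov 21→Chen, Nov 22→Mendoza.
Total: 98 + 102 + 92 + 98 + 102 = €492.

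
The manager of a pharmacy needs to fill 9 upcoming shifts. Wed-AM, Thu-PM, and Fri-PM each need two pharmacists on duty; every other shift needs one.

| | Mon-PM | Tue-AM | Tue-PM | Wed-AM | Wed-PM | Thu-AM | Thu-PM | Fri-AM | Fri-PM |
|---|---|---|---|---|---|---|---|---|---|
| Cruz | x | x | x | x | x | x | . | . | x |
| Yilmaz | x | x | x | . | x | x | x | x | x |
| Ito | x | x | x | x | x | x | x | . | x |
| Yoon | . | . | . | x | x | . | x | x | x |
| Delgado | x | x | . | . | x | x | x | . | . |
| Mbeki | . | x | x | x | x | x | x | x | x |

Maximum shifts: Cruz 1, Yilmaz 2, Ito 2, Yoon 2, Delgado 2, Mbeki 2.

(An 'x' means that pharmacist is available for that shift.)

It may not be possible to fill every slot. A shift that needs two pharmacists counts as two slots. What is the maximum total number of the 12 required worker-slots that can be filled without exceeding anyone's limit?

Total capacity across all pharmacists is 1+2+2+2+2+2 = 11, and 12 slots are needed, so at most 11 can be filled.
An assignment achieving 11: Mon-PM→Cruz, Tue-AM→Ito, Tue-PM→Yilmaz, Wed-AM→Ito+Yoon, Wed-PM→Mbeki, Thu-AM→Delgado, Thu-PM→Yoon+Delgado, Fri-AM→Yilmaz, Fri-PM→Mbeki.
Loads: Cruz 1/1, Yilmaz 2/2, Ito 2/2, Yoon 2/2, Delgado 2/2, Mbeki 2/2.

11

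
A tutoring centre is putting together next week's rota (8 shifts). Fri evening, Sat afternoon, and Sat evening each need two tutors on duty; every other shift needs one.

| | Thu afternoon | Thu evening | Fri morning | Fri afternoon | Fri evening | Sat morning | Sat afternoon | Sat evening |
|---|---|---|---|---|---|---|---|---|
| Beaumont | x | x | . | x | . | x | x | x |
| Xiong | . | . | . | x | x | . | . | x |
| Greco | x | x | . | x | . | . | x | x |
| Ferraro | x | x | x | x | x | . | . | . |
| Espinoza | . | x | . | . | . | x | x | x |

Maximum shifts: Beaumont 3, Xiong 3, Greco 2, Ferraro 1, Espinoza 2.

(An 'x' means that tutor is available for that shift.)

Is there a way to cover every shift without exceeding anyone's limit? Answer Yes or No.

No

Total capacity is 11 and 11 slots are needed, so capacity alone doesn't rule it out.
Shifts {Fri morning, Fri evening} need 3 worker-slots in total, but the tutors available for any of those shifts (Xiong and Ferraro) can supply at most 2 among them. So no valid schedule exists.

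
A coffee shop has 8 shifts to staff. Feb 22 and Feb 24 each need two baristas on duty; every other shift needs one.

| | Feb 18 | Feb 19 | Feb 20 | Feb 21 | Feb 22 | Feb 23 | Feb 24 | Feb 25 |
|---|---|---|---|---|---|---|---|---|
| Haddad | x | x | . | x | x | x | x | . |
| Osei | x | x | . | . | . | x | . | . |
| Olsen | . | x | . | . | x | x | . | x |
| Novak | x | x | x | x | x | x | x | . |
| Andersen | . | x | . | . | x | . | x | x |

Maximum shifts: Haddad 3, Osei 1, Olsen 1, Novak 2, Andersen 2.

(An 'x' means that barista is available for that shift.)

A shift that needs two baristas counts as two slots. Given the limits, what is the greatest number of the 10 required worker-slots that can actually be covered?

9

Total capacity across all baristas is 3+1+1+2+2 = 9, and 10 slots are needed, so at most 9 can be filled.
An assignment achieving 9: Feb 18→Haddad, Feb 19→Andersen, Feb 20→Novak, Feb 21→Haddad, Feb 22→Andersen, Feb 23→Osei, Feb 24→Haddad+Novak, Feb 25→Olsen.
Loads: Haddad 3/3, Osei 1/1, Olsen 1/1, Novak 2/2, Andersen 2/2.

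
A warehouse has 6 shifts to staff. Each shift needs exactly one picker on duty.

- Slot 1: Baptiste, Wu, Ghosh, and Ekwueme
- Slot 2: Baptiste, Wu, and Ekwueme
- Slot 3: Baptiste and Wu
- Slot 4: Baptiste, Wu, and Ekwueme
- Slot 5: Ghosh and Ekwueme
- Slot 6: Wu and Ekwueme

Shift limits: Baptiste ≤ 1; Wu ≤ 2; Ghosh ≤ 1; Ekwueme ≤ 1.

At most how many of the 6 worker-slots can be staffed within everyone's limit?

5

Total capacity across all pickers is 1+2+1+1 = 5, and 6 slots are needed, so at most 5 can be filled.
An assignment achieving 5: Slot 2→Wu, Slot 3→Baptiste, Slot 4→Ekwueme, Slot 5→Ghosh, Slot 6→Wu.
Loads: Baptiste 1/1, Wu 2/2, Ghosh 1/1, Ekwueme 1/1.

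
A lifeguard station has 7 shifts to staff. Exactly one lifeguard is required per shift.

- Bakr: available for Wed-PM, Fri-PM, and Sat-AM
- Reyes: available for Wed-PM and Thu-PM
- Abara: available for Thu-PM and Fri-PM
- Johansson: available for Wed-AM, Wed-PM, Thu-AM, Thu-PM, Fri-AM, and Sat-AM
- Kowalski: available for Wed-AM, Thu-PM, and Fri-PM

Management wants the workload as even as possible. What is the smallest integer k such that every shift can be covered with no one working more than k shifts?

2

With 5 lifeguards and 7 worker-slots to fill, someone must work at least ⌈7/5⌉ = 2 shifts, so k ≥ 2.
k = 2 works: Wed-AM→Kowalski, Wed-PM→Bakr, Thu-AM→Johansson, Thu-PM→Reyes, Fri-AM→Johansson, Fri-PM→Abara, Sat-AM→Bakr.
Loads: Bakr 2, Reyes 1, Abara 1, Johansson 2, Kowalski 1 — all ≤ 2.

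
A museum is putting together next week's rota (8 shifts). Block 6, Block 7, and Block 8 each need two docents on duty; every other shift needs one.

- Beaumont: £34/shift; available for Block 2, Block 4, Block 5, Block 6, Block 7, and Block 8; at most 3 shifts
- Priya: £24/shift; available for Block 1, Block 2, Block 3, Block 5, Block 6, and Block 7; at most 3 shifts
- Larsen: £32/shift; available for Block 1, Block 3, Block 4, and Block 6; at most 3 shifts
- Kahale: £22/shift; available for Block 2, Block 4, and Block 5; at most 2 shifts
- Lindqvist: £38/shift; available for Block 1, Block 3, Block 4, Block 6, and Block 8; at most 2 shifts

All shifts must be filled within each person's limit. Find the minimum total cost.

Block 7 can only be covered by Beaumont and Priya, so that assignment is forced.
Block 8 can only be covered by Beaumont and Lindqvist, so that assignment is forced.
Picking the cheapest available docent for each shift independently would cost £300, but that ignores the shift limits.
An optimal schedule: Block 1→Priya, Block 2→Kahale, Block 3→Larsen, Block 4→Larsen, Block 5→Kahale, Block 6→Priya+Larsen, Block 7→Priya+Beaumont, Block 8→Beaumont+Lindqvist.
Total: 24 + 22 + 32 + 32 + 22 + 24 + 32 + 24 + 34 + 34 + 38 = £318.

£318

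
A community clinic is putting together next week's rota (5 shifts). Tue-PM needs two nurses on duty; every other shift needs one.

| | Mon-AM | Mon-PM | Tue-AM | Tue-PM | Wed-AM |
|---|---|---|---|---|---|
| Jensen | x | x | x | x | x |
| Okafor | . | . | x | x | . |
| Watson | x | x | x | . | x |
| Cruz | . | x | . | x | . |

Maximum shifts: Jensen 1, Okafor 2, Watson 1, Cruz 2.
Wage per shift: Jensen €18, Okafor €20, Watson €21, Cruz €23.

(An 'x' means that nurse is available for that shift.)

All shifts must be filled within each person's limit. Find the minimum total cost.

€125

Picking the cheapest available nurse for each shift independently would cost €110, but that ignores the shift limits.
An optimal schedule: Mon-AM→Jensen, Mon-PM→Cruz, Tue-AM→Okafor, Tue-PM→Okafor+Cruz, Wed-AM→Watson.
Total: 18 + 23 + 20 + 20 + 23 + 21 = €125.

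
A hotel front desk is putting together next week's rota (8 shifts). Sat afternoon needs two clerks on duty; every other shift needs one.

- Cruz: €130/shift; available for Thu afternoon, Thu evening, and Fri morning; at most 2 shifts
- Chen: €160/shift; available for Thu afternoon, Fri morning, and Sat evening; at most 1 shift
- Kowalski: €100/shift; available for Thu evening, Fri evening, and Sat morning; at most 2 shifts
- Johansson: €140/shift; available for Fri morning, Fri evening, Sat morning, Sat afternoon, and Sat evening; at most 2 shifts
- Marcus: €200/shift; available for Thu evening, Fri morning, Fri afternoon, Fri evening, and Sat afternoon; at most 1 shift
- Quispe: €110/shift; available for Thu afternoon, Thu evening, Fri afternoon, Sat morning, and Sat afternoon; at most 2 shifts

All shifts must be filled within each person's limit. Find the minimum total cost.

Picking the cheapest available clerk for each shift independently would cost €1040, but that ignores the shift limits.
An optimal schedule: Thu afternoon→Cruz, Thu evening→Cruz, Fri morning→Chen, Fri afternoon→Quispe, Fri evening→Kowalski, Sat morning→Kowalski, Sat afternoon→Quispe+Johansson, Sat evening→Johansson.
Total: 130 + 130 + 160 + 110 + 100 + 100 + 110 + 140 + 140 = €1120.

€1120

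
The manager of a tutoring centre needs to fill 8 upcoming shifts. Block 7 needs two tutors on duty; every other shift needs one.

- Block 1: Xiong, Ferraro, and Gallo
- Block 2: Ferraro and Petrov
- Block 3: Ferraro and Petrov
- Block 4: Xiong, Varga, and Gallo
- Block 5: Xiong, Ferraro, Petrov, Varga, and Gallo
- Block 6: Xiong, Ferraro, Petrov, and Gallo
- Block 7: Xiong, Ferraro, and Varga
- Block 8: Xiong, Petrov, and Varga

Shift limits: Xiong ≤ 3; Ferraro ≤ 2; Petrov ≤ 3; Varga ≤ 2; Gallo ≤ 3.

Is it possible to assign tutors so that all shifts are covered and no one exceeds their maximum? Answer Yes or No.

Yes

One valid schedule: Block 1→Xiong, Block 2→Ferraro, Block 3→Ferraro, Block 4→Xiong, Block 5→Petrov, Block 6→Petrov, Block 7→Xiong+Varga, Block 8→Petrov.
Loads: Xiong 3/3, Ferraro 2/2, Petrov 3/3, Varga 1/2, Gallo 0/3 — all within limits.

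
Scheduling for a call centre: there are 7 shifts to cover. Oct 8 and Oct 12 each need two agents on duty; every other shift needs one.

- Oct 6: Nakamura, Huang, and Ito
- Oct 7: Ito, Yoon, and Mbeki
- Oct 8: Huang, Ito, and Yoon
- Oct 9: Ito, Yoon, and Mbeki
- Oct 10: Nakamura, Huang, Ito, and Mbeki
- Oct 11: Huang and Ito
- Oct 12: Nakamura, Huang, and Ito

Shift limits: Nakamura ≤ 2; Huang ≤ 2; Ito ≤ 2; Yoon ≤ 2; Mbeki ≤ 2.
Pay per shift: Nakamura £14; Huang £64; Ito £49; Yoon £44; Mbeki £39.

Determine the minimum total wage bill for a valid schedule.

Picking the cheapest available agent for each shift independently would cost £311, but that ignores the shift limits.
An optimal schedule: Oct 6→Nakamura, Oct 7→Mbeki, Oct 8→Yoon+Ito, Oct 9→Yoon, Oct 10→Mbeki, Oct 11→Ito, Oct 12→Nakamura+Huang.
Total: 14 + 39 + 44 + 49 + 44 + 39 + 49 + 14 + 64 = £356.

£356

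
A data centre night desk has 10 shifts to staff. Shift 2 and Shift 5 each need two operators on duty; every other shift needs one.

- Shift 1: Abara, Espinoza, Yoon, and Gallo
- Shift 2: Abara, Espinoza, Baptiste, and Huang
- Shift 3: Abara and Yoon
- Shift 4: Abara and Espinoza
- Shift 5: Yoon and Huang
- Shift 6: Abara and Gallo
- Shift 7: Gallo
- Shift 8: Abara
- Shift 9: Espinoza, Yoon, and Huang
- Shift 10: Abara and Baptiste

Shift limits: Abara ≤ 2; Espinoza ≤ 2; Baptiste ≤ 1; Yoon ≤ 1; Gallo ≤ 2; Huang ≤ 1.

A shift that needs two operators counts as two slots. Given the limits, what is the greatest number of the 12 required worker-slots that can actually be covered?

9

Total capacity across all operators is 2+2+1+1+2+1 = 9, and 12 slots are needed, so at most 9 can be filled.
An assignment achieving 9: Shift 3→Abara, Shift 4→Espinoza, Shift 5→Yoon+Huang, Shift 6→Gallo, Shift 7→Gallo, Shift 8→Abara, Shift 9→Espinoza, Shift 10→Baptiste.
Loads: Abara 2/2, Espinoza 2/2, Baptiste 1/1, Yoon 1/1, Gallo 2/2, Huang 1/1.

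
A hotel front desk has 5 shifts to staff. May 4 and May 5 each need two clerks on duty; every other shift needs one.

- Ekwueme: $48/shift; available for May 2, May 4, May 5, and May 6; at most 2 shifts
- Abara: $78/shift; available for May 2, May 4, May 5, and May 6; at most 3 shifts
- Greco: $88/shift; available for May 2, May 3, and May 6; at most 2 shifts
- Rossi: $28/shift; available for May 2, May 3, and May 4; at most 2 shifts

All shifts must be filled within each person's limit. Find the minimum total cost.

$386

May 5 can only be covered by Ekwueme and Abara, so that assignment is forced.
Picking the cheapest available clerk for each shift independently would cost $306, but that ignores the shift limits.
An optimal schedule: May 2→Abara, May 3→Rossi, May 4→Rossi+Ekwueme, May 5→Ekwueme+Abara, May 6→Abara.
Total: 78 + 28 + 28 + 48 + 48 + 78 + 78 = $386.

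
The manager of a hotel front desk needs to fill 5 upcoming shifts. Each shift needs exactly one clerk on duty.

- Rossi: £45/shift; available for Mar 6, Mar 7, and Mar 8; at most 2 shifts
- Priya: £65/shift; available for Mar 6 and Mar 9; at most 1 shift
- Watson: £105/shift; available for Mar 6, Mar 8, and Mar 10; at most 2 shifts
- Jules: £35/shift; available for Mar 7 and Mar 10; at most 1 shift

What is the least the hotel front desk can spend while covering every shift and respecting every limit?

Mar 9 can only be covered by Priya, so that assignment is forced.
Picking the cheapest available clerk for each shift independently would cost £225, but that ignores the shift limits.
An optimal schedule: Mar 6→Rossi, Mar 7→Jules, Mar 8→Rossi, Mar 9→Priya, Mar 10→Watson.
Total: 45 + 35 + 45 + 65 + 105 = £295.

£295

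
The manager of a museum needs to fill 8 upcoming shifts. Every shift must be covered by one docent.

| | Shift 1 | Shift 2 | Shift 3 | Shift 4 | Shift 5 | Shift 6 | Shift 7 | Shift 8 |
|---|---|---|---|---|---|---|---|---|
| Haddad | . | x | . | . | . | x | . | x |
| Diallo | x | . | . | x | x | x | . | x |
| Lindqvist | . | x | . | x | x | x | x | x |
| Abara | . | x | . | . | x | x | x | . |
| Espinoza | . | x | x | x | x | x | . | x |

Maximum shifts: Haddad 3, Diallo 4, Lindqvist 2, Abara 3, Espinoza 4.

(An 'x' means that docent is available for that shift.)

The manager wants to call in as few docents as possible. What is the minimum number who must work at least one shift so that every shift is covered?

3

8 slots to fill and no one can take more than 4, so at least ⌈8/4⌉ = 2 docents are needed.
Shifts {Shift 1, Shift 3, Shift 7} need 3 slots, but among the docents available for them (Diallo, Lindqvist, Abara, and Espinoza) any 2 together supply at most 2. So 2 docents are not enough.
Diallo, Lindqvist, and Espinoza alone can cover everything: Shift 1→Diallo, Shift 2→Lindqvist, Shift 3→Espinoza, Shift 4→Diallo, Shift 5→Diallo, Shift 6→Diallo, Shift 7→Lindqvist, Shift 8→Espinoza.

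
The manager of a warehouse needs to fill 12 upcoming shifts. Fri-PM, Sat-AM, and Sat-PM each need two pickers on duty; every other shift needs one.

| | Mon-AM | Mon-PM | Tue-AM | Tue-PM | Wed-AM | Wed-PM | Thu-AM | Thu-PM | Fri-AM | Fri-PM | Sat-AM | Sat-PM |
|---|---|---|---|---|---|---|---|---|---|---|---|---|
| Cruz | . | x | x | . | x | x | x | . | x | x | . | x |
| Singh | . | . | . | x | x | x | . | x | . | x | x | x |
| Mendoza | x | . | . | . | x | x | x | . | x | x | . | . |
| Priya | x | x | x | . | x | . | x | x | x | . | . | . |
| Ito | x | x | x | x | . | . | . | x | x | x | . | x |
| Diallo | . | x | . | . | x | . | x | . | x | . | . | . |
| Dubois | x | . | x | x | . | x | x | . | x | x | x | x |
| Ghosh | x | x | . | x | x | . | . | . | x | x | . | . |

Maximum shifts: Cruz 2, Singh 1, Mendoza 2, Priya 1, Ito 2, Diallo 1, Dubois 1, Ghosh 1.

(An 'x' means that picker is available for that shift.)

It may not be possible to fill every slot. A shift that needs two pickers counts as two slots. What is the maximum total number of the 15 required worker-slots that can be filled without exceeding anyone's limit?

11

Total capacity across all pickers is 2+1+2+1+2+1+1+1 = 11, and 15 slots are needed, so at most 11 can be filled.
An assignment achieving 11: Mon-AM→Mendoza, Mon-PM→Diallo, Tue-AM→Cruz, Tue-PM→Ito, Wed-AM→Ghosh, Wed-PM→Cruz, Thu-AM→Mendoza, Thu-PM→Priya, Sat-AM→Singh+Dubois, Sat-PM→Ito.
Loads: Cruz 2/2, Singh 1/1, Mendoza 2/2, Priya 1/1, Ito 2/2, Diallo 1/1, Dubois 1/1, Ghosh 1/1.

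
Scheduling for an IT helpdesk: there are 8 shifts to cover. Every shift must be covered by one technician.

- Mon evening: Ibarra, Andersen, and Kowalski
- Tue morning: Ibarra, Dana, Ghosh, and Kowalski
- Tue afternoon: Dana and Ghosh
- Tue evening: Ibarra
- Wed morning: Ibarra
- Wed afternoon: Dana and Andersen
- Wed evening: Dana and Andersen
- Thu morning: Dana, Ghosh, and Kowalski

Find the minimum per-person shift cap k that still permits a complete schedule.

2

With 5 technicians and 8 worker-slots to fill, someone must work at least ⌈8/5⌉ = 2 shifts, so k ≥ 2.
k = 2 works: Mon evening→Andersen, Tue morning→Ghosh, Tue afternoon→Dana, Tue evening→Ibarra, Wed morning→Ibarra, Wed afternoon→Dana, Wed evening→Andersen, Thu morning→Ghosh.
Loads: Ibarra 2, Dana 2, Ghosh 2, Andersen 2, Kowalski 0 — all ≤ 2.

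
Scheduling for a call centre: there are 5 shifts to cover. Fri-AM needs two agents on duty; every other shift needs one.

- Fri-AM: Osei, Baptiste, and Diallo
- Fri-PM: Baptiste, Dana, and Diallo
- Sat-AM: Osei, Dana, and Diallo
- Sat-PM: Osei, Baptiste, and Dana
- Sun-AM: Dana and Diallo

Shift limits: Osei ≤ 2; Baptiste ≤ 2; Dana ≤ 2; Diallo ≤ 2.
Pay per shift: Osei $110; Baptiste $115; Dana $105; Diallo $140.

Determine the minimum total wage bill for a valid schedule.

Picking the cheapest available agent for each shift independently would cost $645, but that ignores the shift limits.
An optimal schedule: Fri-AM→Osei+Baptiste, Fri-PM→Baptiste, Sat-AM→Osei, Sat-PM→Dana, Sun-AM→Dana.
Total: 110 + 115 + 115 + 110 + 105 + 105 = $660.

$660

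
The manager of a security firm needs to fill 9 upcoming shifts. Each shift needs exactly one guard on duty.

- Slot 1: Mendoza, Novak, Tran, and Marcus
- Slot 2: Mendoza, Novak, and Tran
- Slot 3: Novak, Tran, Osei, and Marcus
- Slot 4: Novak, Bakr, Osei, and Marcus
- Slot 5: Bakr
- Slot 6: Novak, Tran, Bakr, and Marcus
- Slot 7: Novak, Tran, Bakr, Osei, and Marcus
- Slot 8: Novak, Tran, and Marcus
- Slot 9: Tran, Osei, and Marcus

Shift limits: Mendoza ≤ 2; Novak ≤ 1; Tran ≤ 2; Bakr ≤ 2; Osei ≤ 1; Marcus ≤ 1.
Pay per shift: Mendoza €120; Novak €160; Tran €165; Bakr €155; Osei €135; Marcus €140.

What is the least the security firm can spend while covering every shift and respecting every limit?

€1315

Slot 5 can only be covered by Bakr, so that assignment is forced.
Picking the cheapest available guard for each shift independently would cost €1215, but that ignores the shift limits.
An optimal schedule: Slot 1→Mendoza, Slot 2→Mendoza, Slot 3→Tran, Slot 4→Bakr, Slot 5→Bakr, Slot 6→Marcus, Slot 7→Osei, Slot 8→Novak, Slot 9→Tran.
Total: 120 + 120 + 165 + 155 + 155 + 140 + 135 + 160 + 165 = €1315.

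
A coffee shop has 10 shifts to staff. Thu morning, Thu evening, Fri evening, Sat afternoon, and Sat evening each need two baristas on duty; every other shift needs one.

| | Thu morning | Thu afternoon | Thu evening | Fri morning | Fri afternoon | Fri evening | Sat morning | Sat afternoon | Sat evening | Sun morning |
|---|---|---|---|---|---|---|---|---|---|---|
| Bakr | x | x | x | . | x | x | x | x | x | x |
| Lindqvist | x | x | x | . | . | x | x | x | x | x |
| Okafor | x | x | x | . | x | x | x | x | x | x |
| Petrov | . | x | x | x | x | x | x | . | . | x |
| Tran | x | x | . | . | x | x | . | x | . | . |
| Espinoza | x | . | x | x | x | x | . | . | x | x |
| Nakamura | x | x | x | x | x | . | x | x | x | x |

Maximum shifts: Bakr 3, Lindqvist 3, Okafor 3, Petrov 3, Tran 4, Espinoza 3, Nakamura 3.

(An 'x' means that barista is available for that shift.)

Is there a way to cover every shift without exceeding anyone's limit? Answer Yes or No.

One valid schedule: Thu morning→Okafor+Tran, Thu afternoon→Bakr, Thu evening→Petrov+Espinoza, Fri morning→Petrov, Fri afternoon→Bakr, Fri evening→Petrov+Tran, Sat morning→Bakr, Sat afternoon→Lindqvist+Okafor, Sat evening→Lindqvist+Okafor, Sun morning→Lindqvist.
Loads: Bakr 3/3, Lindqvist 3/3, Okafor 3/3, Petrov 3/3, Tran 2/4, Espinoza 1/3, Nakamura 0/3 — all within limits.

Yes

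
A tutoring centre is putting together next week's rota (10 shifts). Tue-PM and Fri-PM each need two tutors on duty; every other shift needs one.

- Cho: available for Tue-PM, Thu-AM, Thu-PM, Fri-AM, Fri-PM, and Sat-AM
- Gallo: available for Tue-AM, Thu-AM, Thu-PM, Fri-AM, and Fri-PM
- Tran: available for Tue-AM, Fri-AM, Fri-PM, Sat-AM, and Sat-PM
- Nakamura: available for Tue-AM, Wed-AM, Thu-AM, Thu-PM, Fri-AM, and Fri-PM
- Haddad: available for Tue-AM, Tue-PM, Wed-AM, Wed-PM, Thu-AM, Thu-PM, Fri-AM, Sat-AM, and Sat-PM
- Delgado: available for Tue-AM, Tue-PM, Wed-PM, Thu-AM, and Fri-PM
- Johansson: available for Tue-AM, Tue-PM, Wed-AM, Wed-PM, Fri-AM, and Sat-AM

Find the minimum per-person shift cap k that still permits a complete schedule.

With 7 tutors and 12 worker-slots to fill, someone must work at least ⌈12/7⌉ = 2 shifts, so k ≥ 2.
k = 2 works: Tue-AM→Gallo, Tue-PM→Haddad+Delgado, Wed-AM→Nakamura, Wed-PM→Haddad, Thu-AM→Gallo, Thu-PM→Cho, Fri-AM→Tran, Fri-PM→Nakamura+Delgado, Sat-AM→Cho, Sat-PM→Tran.
Loads: Cho 2, Gallo 2, Tran 2, Nakamura 2, Haddad 2, Delgado 2, Johansson 0 — all ≤ 2.

2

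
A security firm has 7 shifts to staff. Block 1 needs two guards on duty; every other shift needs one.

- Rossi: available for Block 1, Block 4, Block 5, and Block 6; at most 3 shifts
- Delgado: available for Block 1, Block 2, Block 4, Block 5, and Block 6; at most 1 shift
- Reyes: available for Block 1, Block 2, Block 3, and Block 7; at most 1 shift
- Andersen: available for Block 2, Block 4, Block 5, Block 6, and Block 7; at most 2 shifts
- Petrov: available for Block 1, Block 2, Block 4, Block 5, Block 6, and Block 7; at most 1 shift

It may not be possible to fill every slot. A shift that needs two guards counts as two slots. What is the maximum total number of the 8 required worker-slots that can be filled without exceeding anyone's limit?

Total capacity across all guards is 3+1+1+2+1 = 8, and 8 slots are needed, so at most 8 can be filled.
An assignment achieving 8: Block 1→Rossi+Delgado, Block 2→Andersen, Block 3→Reyes, Block 4→Rossi, Block 5→Rossi, Block 6→Petrov, Block 7→Andersen.
Loads: Rossi 3/3, Delgado 1/1, Reyes 1/1, Andersen 2/2, Petrov 1/1.

8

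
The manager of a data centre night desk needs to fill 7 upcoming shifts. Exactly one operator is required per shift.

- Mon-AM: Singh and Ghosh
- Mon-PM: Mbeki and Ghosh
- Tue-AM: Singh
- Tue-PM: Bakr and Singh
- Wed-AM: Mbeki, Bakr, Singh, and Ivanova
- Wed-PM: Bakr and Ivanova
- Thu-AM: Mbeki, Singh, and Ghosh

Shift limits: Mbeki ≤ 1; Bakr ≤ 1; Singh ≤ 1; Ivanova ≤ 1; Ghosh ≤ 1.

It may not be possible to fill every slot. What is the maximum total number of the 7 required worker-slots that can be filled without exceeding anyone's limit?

5

Total capacity across all operators is 1+1+1+1+1 = 5, and 7 slots are needed, so at most 5 can be filled.
An assignment achieving 5: Mon-AM→Ghosh, Mon-PM→Mbeki, Tue-AM→Singh, Tue-PM→Bakr, Wed-PM→Ivanova.
Loads: Mbeki 1/1, Bakr 1/1, Singh 1/1, Ivanova 1/1, Ghosh 1/1.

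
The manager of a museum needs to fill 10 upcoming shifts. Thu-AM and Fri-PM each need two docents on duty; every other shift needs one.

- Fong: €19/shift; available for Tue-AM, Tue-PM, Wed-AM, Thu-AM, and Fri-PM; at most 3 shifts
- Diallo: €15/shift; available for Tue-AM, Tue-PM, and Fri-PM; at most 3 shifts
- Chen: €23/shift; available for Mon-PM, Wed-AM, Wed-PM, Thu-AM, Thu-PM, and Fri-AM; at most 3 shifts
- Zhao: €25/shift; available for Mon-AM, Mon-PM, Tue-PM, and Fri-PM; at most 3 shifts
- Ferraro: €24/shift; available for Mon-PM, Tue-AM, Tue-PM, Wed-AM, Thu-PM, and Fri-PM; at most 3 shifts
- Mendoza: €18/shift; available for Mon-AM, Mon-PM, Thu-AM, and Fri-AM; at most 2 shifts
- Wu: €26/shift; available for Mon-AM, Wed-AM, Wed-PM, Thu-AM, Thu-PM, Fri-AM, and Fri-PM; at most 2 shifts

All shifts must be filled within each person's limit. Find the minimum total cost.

Picking the cheapest available docent for each shift independently would cost €220, but that ignores the shift limits.
An optimal schedule: Mon-AM→Mendoza, Mon-PM→Ferraro, Tue-AM→Diallo, Tue-PM→Diallo, Wed-AM→Fong, Wed-PM→Chen, Thu-AM→Fong+Chen, Thu-PM→Chen, Fri-AM→Mendoza, Fri-PM→Diallo+Fong.
Total: 18 + 24 + 15 + 15 + 19 + 23 + 19 + 23 + 23 + 18 + 15 + 19 = €231.

€231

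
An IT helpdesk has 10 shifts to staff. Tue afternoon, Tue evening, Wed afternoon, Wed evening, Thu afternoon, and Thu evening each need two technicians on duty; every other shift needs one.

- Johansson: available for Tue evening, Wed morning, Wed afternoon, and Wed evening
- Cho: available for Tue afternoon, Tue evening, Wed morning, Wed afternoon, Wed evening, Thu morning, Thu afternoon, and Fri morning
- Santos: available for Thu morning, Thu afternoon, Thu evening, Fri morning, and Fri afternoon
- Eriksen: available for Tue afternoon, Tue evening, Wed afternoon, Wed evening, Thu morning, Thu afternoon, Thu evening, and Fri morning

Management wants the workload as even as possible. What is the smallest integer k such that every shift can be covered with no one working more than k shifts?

With 4 technicians and 16 worker-slots to fill, someone must work at least ⌈16/4⌉ = 4 shifts, so k ≥ 4.
k = 4 works: Tue afternoon→Cho+Eriksen, Tue evening→Johansson+Cho, Wed morning→Johansson, Wed afternoon→Johansson+Cho, Wed evening→Johansson+Cho, Thu morning→Santos, Thu afternoon→Santos+Eriksen, Thu evening→Santos+Eriksen, Fri morning→Eriksen, Fri afternoon→Santos.
Loads: Johansson 4, Cho 4, Santos 4, Eriksen 4 — all ≤ 4.

4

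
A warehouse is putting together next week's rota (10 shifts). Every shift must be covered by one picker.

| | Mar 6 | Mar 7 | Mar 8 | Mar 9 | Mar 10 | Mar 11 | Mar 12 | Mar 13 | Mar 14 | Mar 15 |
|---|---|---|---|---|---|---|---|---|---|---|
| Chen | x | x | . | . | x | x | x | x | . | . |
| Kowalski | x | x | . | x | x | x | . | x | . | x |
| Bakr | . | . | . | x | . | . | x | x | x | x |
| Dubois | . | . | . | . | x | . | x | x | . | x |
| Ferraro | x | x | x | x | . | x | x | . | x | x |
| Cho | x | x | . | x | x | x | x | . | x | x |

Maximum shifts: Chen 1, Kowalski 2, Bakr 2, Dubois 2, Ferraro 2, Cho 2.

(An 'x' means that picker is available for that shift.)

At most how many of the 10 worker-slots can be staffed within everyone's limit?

10

Total capacity across all pickers is 1+2+2+2+2+2 = 11, and 10 slots are needed, so at most 10 can be filled.
An assignment achieving 10: Mar 6→Chen, Mar 7→Kowalski, Mar 8→Ferraro, Mar 9→Kowalski, Mar 10→Dubois, Mar 11→Ferraro, Mar 12→Dubois, Mar 13→Bakr, Mar 14→Bakr, Mar 15→Cho.
Loads: Chen 1/1, Kowalski 2/2, Bakr 2/2, Dubois 2/2, Ferraro 2/2, Cho 1/2.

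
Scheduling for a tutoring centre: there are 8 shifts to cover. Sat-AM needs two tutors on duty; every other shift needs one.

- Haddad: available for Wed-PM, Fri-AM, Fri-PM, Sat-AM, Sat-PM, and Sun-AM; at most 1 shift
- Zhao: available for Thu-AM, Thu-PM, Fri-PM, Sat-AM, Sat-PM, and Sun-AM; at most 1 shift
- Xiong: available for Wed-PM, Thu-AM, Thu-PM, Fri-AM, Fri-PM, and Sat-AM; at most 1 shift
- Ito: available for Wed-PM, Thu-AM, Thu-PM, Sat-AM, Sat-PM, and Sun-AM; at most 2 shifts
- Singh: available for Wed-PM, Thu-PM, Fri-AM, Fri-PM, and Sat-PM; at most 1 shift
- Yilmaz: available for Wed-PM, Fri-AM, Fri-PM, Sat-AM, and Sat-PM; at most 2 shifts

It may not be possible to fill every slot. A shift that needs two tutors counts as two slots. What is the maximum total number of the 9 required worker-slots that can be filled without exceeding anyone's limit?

8

Total capacity across all tutors is 1+1+1+2+1+2 = 8, and 9 slots are needed, so at most 8 can be filled.
An assignment achieving 8: Wed-PM→Ito, Thu-AM→Zhao, Thu-PM→Xiong, Fri-AM→Singh, Fri-PM→Yilmaz, Sat-AM→Ito+Yilmaz, Sun-AM→Haddad.
Loads: Haddad 1/1, Zhao 1/1, Xiong 1/1, Ito 2/2, Singh 1/1, Yilmaz 2/2.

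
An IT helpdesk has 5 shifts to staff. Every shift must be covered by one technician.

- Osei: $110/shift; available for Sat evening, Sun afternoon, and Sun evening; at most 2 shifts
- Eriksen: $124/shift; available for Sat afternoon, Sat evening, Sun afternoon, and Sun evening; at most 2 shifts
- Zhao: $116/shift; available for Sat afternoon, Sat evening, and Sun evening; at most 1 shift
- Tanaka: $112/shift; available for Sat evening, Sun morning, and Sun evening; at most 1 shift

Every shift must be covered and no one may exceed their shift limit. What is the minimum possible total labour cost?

Sun morning can only be covered by Tanaka, so that assignment is forced.
Picking the cheapest available technician for each shift independently would cost $558, but that ignores the shift limits.
An optimal schedule: Sat afternoon→Zhao, Sat evening→Osei, Sun morning→Tanaka, Sun afternoon→Osei, Sun evening→Eriksen.
Total: 116 + 110 + 112 + 110 + 124 = $572.

$572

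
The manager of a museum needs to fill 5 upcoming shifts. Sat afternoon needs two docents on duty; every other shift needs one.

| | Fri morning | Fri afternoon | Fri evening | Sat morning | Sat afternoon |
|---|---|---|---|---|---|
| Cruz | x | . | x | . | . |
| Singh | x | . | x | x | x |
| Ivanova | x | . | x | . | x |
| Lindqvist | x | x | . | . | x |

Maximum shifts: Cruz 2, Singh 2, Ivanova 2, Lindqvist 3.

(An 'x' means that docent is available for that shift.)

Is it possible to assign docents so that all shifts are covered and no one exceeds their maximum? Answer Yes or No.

Fri afternoon can only be covered by Lindqvist, so that assignment is forced.
Sat morning can only be covered by Singh, so that assignment is forced.
One valid schedule: Fri morning→Cruz, Fri afternoon→Lindqvist, Fri evening→Cruz, Sat morning→Singh, Sat afternoon→Singh+Ivanova.
Loads: Cruz 2/2, Singh 2/2, Ivanova 1/2, Lindqvist 1/3 — all within limits.

Yes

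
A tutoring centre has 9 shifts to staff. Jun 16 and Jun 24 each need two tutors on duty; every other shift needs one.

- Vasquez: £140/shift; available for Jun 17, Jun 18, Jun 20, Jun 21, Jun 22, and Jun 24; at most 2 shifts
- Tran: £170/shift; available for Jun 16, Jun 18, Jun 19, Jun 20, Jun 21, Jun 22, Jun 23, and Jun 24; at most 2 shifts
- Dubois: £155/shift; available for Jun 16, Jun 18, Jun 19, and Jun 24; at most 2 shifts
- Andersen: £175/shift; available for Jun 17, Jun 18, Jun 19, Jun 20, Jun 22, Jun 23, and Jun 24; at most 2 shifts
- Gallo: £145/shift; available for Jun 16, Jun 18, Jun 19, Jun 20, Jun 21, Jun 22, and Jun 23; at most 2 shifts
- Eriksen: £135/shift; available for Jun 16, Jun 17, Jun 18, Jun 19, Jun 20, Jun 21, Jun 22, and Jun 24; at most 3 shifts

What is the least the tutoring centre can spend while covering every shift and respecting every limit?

Picking the cheapest available tutor for each shift independently would cost £1510, but that ignores the shift limits.
An optimal schedule: Jun 16→Gallo+Dubois, Jun 17→Eriksen, Jun 18→Tran, Jun 19→Eriksen, Jun 20→Vasquez, Jun 21→Eriksen, Jun 22→Vasquez, Jun 23→Gallo, Jun 24→Dubois+Tran.
Total: 145 + 155 + 135 + 170 + 135 + 140 + 135 + 140 + 145 + 155 + 170 = £1625.

£1625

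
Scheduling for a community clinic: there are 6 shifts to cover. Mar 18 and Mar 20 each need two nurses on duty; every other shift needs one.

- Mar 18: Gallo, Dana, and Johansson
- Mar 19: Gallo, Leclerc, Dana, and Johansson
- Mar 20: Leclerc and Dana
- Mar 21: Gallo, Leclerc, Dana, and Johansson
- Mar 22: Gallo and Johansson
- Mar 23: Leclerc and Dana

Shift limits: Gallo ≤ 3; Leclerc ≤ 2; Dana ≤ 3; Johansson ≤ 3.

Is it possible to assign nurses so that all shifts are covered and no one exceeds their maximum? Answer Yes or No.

Yes

Mar 20 can only be covered by Leclerc and Dana, so that assignment is forced.
One valid schedule: Mar 18→Gallo+Dana, Mar 19→Gallo, Mar 20→Leclerc+Dana, Mar 21→Dana, Mar 22→Gallo, Mar 23→Leclerc.
Loads: Gallo 3/3, Leclerc 2/2, Dana 3/3, Johansson 0/3 — all within limits.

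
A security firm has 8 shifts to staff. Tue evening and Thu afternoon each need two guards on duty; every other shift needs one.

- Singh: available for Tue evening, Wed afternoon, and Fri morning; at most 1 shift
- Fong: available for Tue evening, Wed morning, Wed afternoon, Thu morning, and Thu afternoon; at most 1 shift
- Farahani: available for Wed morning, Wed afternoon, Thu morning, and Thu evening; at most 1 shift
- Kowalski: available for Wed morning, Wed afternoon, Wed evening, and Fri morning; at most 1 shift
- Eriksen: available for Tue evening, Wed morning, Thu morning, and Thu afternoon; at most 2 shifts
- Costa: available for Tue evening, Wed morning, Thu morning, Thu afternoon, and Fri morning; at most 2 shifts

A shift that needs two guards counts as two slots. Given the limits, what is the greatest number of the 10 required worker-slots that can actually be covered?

8

Total capacity across all guards is 1+1+1+1+2+2 = 8, and 10 slots are needed, so at most 8 can be filled.
An assignment achieving 8: Tue evening→Eriksen+Costa, Wed evening→Kowalski, Thu morning→Costa, Thu afternoon→Fong+Eriksen, Thu evening→Farahani, Fri morning→Singh.
Loads: Singh 1/1, Fong 1/1, Farahani 1/1, Kowalski 1/1, Eriksen 2/2, Costa 2/2.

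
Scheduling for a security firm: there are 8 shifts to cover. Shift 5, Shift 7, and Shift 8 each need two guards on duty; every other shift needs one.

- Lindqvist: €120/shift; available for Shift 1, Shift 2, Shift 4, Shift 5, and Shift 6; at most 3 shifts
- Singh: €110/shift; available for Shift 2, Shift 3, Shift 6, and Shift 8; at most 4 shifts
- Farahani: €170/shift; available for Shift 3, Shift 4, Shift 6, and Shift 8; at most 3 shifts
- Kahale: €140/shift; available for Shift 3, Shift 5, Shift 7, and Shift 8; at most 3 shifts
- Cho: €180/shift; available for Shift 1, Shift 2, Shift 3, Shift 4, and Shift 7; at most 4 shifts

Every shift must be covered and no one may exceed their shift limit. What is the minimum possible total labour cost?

Shift 5 can only be covered by Lindqvist and Kahale, so that assignment is forced.
Shift 7 can only be covered by Kahale and Cho, so that assignment is forced.
Picking the cheapest available guard for each shift independently would cost €1400, and that bound is achievable.
An optimal schedule: Shift 1→Lindqvist, Shift 2→Singh, Shift 3→Singh, Shift 4→Lindqvist, Shift 5→Lindqvist+Kahale, Shift 6→Singh, Shift 7→Kahale+Cho, Shift 8→Singh+Kahale.
Total: 120 + 110 + 110 + 120 + 120 + 140 + 110 + 140 + 180 + 110 + 140 = €1400.

€1400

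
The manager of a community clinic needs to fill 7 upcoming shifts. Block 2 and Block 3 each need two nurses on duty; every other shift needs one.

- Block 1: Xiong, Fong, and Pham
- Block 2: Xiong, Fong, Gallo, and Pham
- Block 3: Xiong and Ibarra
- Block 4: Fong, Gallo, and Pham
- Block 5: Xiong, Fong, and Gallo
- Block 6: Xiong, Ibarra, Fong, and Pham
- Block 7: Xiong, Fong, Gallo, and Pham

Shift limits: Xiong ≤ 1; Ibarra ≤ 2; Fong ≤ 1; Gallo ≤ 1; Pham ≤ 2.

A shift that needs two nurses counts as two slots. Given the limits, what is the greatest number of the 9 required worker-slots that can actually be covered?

7

Total capacity across all nurses is 1+2+1+1+2 = 7, and 9 slots are needed, so at most 7 can be filled.
An assignment achieving 7: Block 1→Fong, Block 2→Pham, Block 3→Xiong+Ibarra, Block 4→Gallo, Block 6→Ibarra, Block 7→Pham.
Loads: Xiong 1/1, Ibarra 2/2, Fong 1/1, Gallo 1/1, Pham 2/2.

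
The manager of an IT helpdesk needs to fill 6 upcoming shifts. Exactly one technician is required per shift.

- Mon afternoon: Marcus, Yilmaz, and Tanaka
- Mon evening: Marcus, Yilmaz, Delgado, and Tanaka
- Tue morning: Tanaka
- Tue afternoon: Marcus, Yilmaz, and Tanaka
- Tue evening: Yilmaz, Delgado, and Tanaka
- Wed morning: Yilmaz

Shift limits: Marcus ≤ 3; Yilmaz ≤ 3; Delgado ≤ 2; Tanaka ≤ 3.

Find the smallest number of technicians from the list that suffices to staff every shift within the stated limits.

6 slots to fill and no one can take more than 3, so at least ⌈6/3⌉ = 2 technicians are needed.
Yilmaz and Tanaka alone can cover everything: Mon afternoon→Yilmaz, Mon evening→Yilmaz, Tue morning→Tanaka, Tue afternoon→Tanaka, Tue evening→Tanaka, Wed morning→Yilmaz.

2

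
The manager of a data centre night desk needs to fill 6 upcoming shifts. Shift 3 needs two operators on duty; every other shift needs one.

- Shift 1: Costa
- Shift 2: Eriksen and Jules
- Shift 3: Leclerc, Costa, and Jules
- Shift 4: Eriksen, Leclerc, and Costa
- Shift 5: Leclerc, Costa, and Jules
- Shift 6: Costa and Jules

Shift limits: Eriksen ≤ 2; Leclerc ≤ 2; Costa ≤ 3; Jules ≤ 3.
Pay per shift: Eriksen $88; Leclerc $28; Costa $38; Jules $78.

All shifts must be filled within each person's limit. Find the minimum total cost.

$326

Shift 1 can only be covered by Costa, so that assignment is forced.
Picking the cheapest available operator for each shift independently would cost $276, but that ignores the shift limits.
An optimal schedule: Shift 1→Costa, Shift 2→Jules, Shift 3→Leclerc+Costa, Shift 4→Leclerc, Shift 5→Jules, Shift 6→Costa.
Total: 38 + 78 + 28 + 38 + 28 + 78 + 38 = $326.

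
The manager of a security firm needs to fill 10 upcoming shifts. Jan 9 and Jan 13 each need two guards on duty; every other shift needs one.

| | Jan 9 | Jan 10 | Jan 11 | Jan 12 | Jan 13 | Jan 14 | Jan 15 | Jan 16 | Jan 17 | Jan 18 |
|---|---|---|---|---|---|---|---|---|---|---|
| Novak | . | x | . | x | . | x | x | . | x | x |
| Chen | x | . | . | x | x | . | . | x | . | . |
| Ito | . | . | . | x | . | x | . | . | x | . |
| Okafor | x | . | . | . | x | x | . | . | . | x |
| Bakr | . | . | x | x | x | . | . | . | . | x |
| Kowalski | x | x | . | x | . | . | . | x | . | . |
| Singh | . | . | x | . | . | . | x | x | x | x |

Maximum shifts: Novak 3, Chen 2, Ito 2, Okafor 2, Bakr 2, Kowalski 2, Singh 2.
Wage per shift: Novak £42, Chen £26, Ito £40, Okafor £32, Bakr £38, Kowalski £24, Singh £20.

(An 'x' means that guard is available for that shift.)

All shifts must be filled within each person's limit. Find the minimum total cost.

£360

Picking the cheapest available guard for each shift independently would cost £288, but that ignores the shift limits.
An optimal schedule: Jan 9→Kowalski+Chen, Jan 10→Kowalski, Jan 11→Singh, Jan 12→Ito, Jan 13→Okafor+Bakr, Jan 14→Okafor, Jan 15→Singh, Jan 16→Chen, Jan 17→Ito, Jan 18→Bakr.
Total: 24 + 26 + 24 + 20 + 40 + 32 + 38 + 32 + 20 + 26 + 40 + 38 = £360.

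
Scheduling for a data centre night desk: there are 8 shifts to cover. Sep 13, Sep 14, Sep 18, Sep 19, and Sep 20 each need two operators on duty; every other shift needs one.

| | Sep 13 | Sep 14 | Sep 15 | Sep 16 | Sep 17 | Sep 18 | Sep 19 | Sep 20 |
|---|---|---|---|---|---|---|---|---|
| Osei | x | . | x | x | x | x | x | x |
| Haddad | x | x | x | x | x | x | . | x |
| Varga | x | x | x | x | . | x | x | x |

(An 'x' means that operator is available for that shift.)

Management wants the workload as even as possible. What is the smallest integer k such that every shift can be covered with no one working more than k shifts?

5

With 3 operators and 13 worker-slots to fill, someone must work at least ⌈13/3⌉ = 5 shifts, so k ≥ 5.
k = 5 works: Sep 13→Osei+Haddad, Sep 14→Haddad+Varga, Sep 15→Osei, Sep 16→Osei, Sep 17→Osei, Sep 18→Haddad+Varga, Sep 19→Osei+Varga, Sep 20→Haddad+Varga.
Loads: Osei 5, Haddad 4, Varga 4 — all ≤ 5.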